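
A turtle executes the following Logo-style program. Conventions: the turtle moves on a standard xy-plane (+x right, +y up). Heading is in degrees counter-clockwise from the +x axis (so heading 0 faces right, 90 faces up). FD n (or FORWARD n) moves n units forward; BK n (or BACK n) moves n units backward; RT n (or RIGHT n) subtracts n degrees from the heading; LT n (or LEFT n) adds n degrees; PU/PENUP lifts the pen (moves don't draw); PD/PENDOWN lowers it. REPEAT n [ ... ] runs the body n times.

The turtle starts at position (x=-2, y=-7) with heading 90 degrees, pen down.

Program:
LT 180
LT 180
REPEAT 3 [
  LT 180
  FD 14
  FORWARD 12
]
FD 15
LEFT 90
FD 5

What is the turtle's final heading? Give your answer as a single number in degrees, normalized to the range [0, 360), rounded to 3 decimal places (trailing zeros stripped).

Executing turtle program step by step:
Start: pos=(-2,-7), heading=90, pen down
LT 180: heading 90 -> 270
LT 180: heading 270 -> 90
REPEAT 3 [
  -- iteration 1/3 --
  LT 180: heading 90 -> 270
  FD 14: (-2,-7) -> (-2,-21) [heading=270, draw]
  FD 12: (-2,-21) -> (-2,-33) [heading=270, draw]
  -- iteration 2/3 --
  LT 180: heading 270 -> 90
  FD 14: (-2,-33) -> (-2,-19) [heading=90, draw]
  FD 12: (-2,-19) -> (-2,-7) [heading=90, draw]
  -- iteration 3/3 --
  LT 180: heading 90 -> 270
  FD 14: (-2,-7) -> (-2,-21) [heading=270, draw]
  FD 12: (-2,-21) -> (-2,-33) [heading=270, draw]
]
FD 15: (-2,-33) -> (-2,-48) [heading=270, draw]
LT 90: heading 270 -> 0
FD 5: (-2,-48) -> (3,-48) [heading=0, draw]
Final: pos=(3,-48), heading=0, 8 segment(s) drawn

Answer: 0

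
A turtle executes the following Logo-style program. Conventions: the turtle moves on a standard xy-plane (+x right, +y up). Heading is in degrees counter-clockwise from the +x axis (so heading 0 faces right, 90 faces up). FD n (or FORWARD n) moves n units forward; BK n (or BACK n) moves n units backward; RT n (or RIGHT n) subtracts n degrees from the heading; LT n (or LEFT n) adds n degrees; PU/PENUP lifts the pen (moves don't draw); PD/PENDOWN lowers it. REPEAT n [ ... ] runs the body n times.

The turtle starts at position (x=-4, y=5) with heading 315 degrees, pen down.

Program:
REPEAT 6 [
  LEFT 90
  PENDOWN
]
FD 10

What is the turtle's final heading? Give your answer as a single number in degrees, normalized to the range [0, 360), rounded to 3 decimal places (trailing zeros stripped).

Executing turtle program step by step:
Start: pos=(-4,5), heading=315, pen down
REPEAT 6 [
  -- iteration 1/6 --
  LT 90: heading 315 -> 45
  PD: pen down
  -- iteration 2/6 --
  LT 90: heading 45 -> 135
  PD: pen down
  -- iteration 3/6 --
  LT 90: heading 135 -> 225
  PD: pen down
  -- iteration 4/6 --
  LT 90: heading 225 -> 315
  PD: pen down
  -- iteration 5/6 --
  LT 90: heading 315 -> 45
  PD: pen down
  -- iteration 6/6 --
  LT 90: heading 45 -> 135
  PD: pen down
]
FD 10: (-4,5) -> (-11.071,12.071) [heading=135, draw]
Final: pos=(-11.071,12.071), heading=135, 1 segment(s) drawn

Answer: 135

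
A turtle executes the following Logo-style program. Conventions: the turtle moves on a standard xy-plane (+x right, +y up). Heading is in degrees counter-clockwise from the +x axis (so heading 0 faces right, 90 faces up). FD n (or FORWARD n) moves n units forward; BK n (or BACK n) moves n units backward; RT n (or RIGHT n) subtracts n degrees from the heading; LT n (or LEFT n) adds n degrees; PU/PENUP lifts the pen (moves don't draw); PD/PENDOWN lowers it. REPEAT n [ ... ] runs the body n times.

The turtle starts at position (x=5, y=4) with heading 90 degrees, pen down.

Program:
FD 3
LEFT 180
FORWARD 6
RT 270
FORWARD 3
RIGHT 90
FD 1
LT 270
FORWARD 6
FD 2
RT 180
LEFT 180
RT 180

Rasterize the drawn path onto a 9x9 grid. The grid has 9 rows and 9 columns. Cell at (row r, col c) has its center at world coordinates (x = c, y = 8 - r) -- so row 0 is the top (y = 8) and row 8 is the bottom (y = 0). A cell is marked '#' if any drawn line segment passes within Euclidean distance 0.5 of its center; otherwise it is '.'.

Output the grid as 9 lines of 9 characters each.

Segment 0: (5,4) -> (5,7)
Segment 1: (5,7) -> (5,1)
Segment 2: (5,1) -> (8,1)
Segment 3: (8,1) -> (8,0)
Segment 4: (8,0) -> (2,0)
Segment 5: (2,0) -> (-0,0)

Answer: .........
.....#...
.....#...
.....#...
.....#...
.....#...
.....#...
.....####
#########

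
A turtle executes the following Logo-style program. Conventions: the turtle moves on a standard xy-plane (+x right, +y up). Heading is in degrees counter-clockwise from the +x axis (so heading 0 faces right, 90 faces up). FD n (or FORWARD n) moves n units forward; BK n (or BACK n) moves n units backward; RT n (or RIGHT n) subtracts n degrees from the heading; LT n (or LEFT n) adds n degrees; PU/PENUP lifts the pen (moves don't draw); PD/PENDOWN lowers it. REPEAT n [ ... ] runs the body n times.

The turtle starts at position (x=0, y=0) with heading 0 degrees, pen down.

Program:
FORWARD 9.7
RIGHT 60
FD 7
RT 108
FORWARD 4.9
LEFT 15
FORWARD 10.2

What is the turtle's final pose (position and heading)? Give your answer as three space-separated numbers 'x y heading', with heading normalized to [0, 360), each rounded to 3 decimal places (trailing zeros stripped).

Answer: -0.681 -11.712 207

Derivation:
Executing turtle program step by step:
Start: pos=(0,0), heading=0, pen down
FD 9.7: (0,0) -> (9.7,0) [heading=0, draw]
RT 60: heading 0 -> 300
FD 7: (9.7,0) -> (13.2,-6.062) [heading=300, draw]
RT 108: heading 300 -> 192
FD 4.9: (13.2,-6.062) -> (8.407,-7.081) [heading=192, draw]
LT 15: heading 192 -> 207
FD 10.2: (8.407,-7.081) -> (-0.681,-11.712) [heading=207, draw]
Final: pos=(-0.681,-11.712), heading=207, 4 segment(s) drawn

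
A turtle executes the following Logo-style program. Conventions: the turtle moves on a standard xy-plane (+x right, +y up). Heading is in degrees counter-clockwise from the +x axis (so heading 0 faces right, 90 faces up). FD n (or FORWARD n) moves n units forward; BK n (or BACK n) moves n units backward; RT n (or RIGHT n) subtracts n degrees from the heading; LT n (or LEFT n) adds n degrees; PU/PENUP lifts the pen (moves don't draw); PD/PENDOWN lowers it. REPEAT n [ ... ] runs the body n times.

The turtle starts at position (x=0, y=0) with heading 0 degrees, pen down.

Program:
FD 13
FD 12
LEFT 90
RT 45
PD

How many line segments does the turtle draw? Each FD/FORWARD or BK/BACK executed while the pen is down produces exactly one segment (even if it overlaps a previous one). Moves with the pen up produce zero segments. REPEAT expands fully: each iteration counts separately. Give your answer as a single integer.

Executing turtle program step by step:
Start: pos=(0,0), heading=0, pen down
FD 13: (0,0) -> (13,0) [heading=0, draw]
FD 12: (13,0) -> (25,0) [heading=0, draw]
LT 90: heading 0 -> 90
RT 45: heading 90 -> 45
PD: pen down
Final: pos=(25,0), heading=45, 2 segment(s) drawn
Segments drawn: 2

Answer: 2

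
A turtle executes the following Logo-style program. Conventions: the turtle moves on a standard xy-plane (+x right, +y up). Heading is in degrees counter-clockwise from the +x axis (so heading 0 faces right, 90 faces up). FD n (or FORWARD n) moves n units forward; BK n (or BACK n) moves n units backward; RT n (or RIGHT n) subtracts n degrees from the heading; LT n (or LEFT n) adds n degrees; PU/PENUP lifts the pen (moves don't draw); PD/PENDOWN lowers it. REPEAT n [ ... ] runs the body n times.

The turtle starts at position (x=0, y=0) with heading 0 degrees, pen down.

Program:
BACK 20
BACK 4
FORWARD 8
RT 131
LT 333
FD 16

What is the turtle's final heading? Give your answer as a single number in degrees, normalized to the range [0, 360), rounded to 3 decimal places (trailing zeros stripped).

Answer: 202

Derivation:
Executing turtle program step by step:
Start: pos=(0,0), heading=0, pen down
BK 20: (0,0) -> (-20,0) [heading=0, draw]
BK 4: (-20,0) -> (-24,0) [heading=0, draw]
FD 8: (-24,0) -> (-16,0) [heading=0, draw]
RT 131: heading 0 -> 229
LT 333: heading 229 -> 202
FD 16: (-16,0) -> (-30.835,-5.994) [heading=202, draw]
Final: pos=(-30.835,-5.994), heading=202, 4 segment(s) drawn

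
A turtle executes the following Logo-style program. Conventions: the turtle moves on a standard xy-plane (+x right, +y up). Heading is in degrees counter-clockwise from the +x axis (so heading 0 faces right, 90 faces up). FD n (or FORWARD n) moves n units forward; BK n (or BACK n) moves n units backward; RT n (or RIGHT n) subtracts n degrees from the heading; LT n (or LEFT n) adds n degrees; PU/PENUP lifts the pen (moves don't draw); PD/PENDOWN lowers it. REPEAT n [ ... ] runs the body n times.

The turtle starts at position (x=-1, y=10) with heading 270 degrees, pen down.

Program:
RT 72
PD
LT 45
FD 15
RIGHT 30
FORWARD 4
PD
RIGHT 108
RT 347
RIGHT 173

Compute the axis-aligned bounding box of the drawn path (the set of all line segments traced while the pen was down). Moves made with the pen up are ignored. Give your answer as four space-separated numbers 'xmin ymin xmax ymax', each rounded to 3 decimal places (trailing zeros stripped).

Executing turtle program step by step:
Start: pos=(-1,10), heading=270, pen down
RT 72: heading 270 -> 198
PD: pen down
LT 45: heading 198 -> 243
FD 15: (-1,10) -> (-7.81,-3.365) [heading=243, draw]
RT 30: heading 243 -> 213
FD 4: (-7.81,-3.365) -> (-11.165,-5.544) [heading=213, draw]
PD: pen down
RT 108: heading 213 -> 105
RT 347: heading 105 -> 118
RT 173: heading 118 -> 305
Final: pos=(-11.165,-5.544), heading=305, 2 segment(s) drawn

Segment endpoints: x in {-11.165, -7.81, -1}, y in {-5.544, -3.365, 10}
xmin=-11.165, ymin=-5.544, xmax=-1, ymax=10

Answer: -11.165 -5.544 -1 10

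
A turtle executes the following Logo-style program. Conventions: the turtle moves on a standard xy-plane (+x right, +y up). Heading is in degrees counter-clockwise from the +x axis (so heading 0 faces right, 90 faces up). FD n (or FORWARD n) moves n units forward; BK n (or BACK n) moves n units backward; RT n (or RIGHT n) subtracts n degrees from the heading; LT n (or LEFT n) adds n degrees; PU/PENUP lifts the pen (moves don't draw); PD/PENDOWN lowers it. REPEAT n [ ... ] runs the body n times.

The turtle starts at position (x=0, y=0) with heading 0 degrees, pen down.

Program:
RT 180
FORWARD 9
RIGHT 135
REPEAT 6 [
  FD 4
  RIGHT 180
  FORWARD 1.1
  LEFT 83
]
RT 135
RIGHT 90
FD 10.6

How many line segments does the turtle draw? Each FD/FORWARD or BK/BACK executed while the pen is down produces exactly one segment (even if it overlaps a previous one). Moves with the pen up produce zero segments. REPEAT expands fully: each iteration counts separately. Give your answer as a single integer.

Executing turtle program step by step:
Start: pos=(0,0), heading=0, pen down
RT 180: heading 0 -> 180
FD 9: (0,0) -> (-9,0) [heading=180, draw]
RT 135: heading 180 -> 45
REPEAT 6 [
  -- iteration 1/6 --
  FD 4: (-9,0) -> (-6.172,2.828) [heading=45, draw]
  RT 180: heading 45 -> 225
  FD 1.1: (-6.172,2.828) -> (-6.949,2.051) [heading=225, draw]
  LT 83: heading 225 -> 308
  -- iteration 2/6 --
  FD 4: (-6.949,2.051) -> (-4.487,-1.101) [heading=308, draw]
  RT 180: heading 308 -> 128
  FD 1.1: (-4.487,-1.101) -> (-5.164,-0.235) [heading=128, draw]
  LT 83: heading 128 -> 211
  -- iteration 3/6 --
  FD 4: (-5.164,-0.235) -> (-8.593,-2.295) [heading=211, draw]
  RT 180: heading 211 -> 31
  FD 1.1: (-8.593,-2.295) -> (-7.65,-1.728) [heading=31, draw]
  LT 83: heading 31 -> 114
  -- iteration 4/6 --
  FD 4: (-7.65,-1.728) -> (-9.277,1.926) [heading=114, draw]
  RT 180: heading 114 -> 294
  FD 1.1: (-9.277,1.926) -> (-8.829,0.921) [heading=294, draw]
  LT 83: heading 294 -> 17
  -- iteration 5/6 --
  FD 4: (-8.829,0.921) -> (-5.004,2.091) [heading=17, draw]
  RT 180: heading 17 -> 197
  FD 1.1: (-5.004,2.091) -> (-6.056,1.769) [heading=197, draw]
  LT 83: heading 197 -> 280
  -- iteration 6/6 --
  FD 4: (-6.056,1.769) -> (-5.361,-2.17) [heading=280, draw]
  RT 180: heading 280 -> 100
  FD 1.1: (-5.361,-2.17) -> (-5.552,-1.087) [heading=100, draw]
  LT 83: heading 100 -> 183
]
RT 135: heading 183 -> 48
RT 90: heading 48 -> 318
FD 10.6: (-5.552,-1.087) -> (2.325,-8.18) [heading=318, draw]
Final: pos=(2.325,-8.18), heading=318, 14 segment(s) drawn
Segments drawn: 14

Answer: 14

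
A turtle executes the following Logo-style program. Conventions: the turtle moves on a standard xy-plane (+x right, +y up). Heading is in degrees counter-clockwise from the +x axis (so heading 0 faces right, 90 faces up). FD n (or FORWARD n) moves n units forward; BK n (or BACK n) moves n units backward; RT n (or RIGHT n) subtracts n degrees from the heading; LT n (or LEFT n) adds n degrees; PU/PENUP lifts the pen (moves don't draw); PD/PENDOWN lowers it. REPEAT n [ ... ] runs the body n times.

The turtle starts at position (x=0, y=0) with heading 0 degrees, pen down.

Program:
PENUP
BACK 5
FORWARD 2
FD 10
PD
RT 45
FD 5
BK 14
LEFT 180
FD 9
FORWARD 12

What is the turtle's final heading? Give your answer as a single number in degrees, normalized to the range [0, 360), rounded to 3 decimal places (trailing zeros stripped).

Executing turtle program step by step:
Start: pos=(0,0), heading=0, pen down
PU: pen up
BK 5: (0,0) -> (-5,0) [heading=0, move]
FD 2: (-5,0) -> (-3,0) [heading=0, move]
FD 10: (-3,0) -> (7,0) [heading=0, move]
PD: pen down
RT 45: heading 0 -> 315
FD 5: (7,0) -> (10.536,-3.536) [heading=315, draw]
BK 14: (10.536,-3.536) -> (0.636,6.364) [heading=315, draw]
LT 180: heading 315 -> 135
FD 9: (0.636,6.364) -> (-5.728,12.728) [heading=135, draw]
FD 12: (-5.728,12.728) -> (-14.213,21.213) [heading=135, draw]
Final: pos=(-14.213,21.213), heading=135, 4 segment(s) drawn

Answer: 135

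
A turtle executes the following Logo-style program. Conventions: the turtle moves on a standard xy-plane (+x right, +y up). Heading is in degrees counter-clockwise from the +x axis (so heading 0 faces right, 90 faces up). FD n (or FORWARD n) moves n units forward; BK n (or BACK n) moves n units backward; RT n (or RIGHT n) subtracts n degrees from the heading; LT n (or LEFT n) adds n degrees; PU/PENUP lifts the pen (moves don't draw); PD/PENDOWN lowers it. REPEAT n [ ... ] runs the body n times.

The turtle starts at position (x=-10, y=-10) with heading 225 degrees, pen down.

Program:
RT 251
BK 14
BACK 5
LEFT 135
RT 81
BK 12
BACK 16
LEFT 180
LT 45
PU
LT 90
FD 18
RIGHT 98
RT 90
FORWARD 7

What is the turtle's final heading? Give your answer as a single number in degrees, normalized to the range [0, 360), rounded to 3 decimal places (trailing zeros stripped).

Answer: 155

Derivation:
Executing turtle program step by step:
Start: pos=(-10,-10), heading=225, pen down
RT 251: heading 225 -> 334
BK 14: (-10,-10) -> (-22.583,-3.863) [heading=334, draw]
BK 5: (-22.583,-3.863) -> (-27.077,-1.671) [heading=334, draw]
LT 135: heading 334 -> 109
RT 81: heading 109 -> 28
BK 12: (-27.077,-1.671) -> (-37.672,-7.305) [heading=28, draw]
BK 16: (-37.672,-7.305) -> (-51.8,-14.816) [heading=28, draw]
LT 180: heading 28 -> 208
LT 45: heading 208 -> 253
PU: pen up
LT 90: heading 253 -> 343
FD 18: (-51.8,-14.816) -> (-34.586,-20.079) [heading=343, move]
RT 98: heading 343 -> 245
RT 90: heading 245 -> 155
FD 7: (-34.586,-20.079) -> (-40.93,-17.121) [heading=155, move]
Final: pos=(-40.93,-17.121), heading=155, 4 segment(s) drawn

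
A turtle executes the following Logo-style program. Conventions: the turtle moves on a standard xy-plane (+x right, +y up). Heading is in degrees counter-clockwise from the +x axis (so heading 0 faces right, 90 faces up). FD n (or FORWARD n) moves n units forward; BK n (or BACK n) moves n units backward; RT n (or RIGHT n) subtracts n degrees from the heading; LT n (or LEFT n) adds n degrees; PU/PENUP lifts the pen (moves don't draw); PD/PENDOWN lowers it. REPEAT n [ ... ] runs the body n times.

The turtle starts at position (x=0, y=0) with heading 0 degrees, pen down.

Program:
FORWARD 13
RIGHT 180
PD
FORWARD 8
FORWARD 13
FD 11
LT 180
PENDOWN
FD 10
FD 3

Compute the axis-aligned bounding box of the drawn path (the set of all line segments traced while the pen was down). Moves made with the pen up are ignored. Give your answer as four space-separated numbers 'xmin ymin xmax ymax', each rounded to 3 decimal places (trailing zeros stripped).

Executing turtle program step by step:
Start: pos=(0,0), heading=0, pen down
FD 13: (0,0) -> (13,0) [heading=0, draw]
RT 180: heading 0 -> 180
PD: pen down
FD 8: (13,0) -> (5,0) [heading=180, draw]
FD 13: (5,0) -> (-8,0) [heading=180, draw]
FD 11: (-8,0) -> (-19,0) [heading=180, draw]
LT 180: heading 180 -> 0
PD: pen down
FD 10: (-19,0) -> (-9,0) [heading=0, draw]
FD 3: (-9,0) -> (-6,0) [heading=0, draw]
Final: pos=(-6,0), heading=0, 6 segment(s) drawn

Segment endpoints: x in {-19, -9, -8, -6, 0, 5, 13}, y in {0, 0, 0, 0}
xmin=-19, ymin=0, xmax=13, ymax=0

Answer: -19 0 13 0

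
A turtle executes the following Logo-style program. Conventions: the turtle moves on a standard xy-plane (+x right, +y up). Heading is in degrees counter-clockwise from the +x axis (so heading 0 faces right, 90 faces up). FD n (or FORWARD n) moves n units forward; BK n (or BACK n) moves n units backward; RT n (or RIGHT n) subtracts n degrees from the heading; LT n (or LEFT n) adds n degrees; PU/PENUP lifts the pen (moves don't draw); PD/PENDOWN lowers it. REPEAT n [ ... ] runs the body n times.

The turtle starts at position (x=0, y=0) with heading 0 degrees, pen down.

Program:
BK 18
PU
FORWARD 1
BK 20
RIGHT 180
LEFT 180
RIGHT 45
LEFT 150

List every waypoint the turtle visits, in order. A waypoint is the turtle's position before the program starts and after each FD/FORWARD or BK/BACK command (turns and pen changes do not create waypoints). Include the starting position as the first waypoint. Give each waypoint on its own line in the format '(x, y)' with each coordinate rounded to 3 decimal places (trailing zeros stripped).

Executing turtle program step by step:
Start: pos=(0,0), heading=0, pen down
BK 18: (0,0) -> (-18,0) [heading=0, draw]
PU: pen up
FD 1: (-18,0) -> (-17,0) [heading=0, move]
BK 20: (-17,0) -> (-37,0) [heading=0, move]
RT 180: heading 0 -> 180
LT 180: heading 180 -> 0
RT 45: heading 0 -> 315
LT 150: heading 315 -> 105
Final: pos=(-37,0), heading=105, 1 segment(s) drawn
Waypoints (4 total):
(0, 0)
(-18, 0)
(-17, 0)
(-37, 0)

Answer: (0, 0)
(-18, 0)
(-17, 0)
(-37, 0)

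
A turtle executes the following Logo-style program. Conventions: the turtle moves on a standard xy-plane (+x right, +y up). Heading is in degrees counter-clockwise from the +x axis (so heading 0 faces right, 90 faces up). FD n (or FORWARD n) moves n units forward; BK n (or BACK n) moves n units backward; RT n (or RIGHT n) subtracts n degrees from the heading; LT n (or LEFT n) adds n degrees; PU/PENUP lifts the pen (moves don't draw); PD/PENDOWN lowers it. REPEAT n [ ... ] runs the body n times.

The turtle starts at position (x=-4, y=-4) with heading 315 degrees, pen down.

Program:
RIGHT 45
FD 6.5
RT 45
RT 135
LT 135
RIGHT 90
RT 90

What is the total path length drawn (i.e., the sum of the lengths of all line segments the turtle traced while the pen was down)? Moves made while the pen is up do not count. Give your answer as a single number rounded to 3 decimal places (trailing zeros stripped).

Executing turtle program step by step:
Start: pos=(-4,-4), heading=315, pen down
RT 45: heading 315 -> 270
FD 6.5: (-4,-4) -> (-4,-10.5) [heading=270, draw]
RT 45: heading 270 -> 225
RT 135: heading 225 -> 90
LT 135: heading 90 -> 225
RT 90: heading 225 -> 135
RT 90: heading 135 -> 45
Final: pos=(-4,-10.5), heading=45, 1 segment(s) drawn

Segment lengths:
  seg 1: (-4,-4) -> (-4,-10.5), length = 6.5
Total = 6.5

Answer: 6.5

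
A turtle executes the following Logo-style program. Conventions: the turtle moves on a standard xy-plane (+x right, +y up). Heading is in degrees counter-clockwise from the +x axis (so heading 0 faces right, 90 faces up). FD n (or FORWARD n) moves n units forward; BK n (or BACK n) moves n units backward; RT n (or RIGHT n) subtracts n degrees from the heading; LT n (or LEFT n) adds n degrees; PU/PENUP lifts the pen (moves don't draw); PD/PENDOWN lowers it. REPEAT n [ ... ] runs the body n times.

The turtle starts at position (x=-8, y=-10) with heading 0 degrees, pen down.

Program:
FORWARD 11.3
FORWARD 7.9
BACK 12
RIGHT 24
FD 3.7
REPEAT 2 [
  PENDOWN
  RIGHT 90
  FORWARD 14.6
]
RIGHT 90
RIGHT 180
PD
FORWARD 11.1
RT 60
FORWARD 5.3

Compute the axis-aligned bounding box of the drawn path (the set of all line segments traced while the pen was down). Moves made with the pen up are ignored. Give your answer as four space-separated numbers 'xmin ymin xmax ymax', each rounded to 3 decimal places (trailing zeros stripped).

Answer: -26.482 -29.599 11.2 -10

Derivation:
Executing turtle program step by step:
Start: pos=(-8,-10), heading=0, pen down
FD 11.3: (-8,-10) -> (3.3,-10) [heading=0, draw]
FD 7.9: (3.3,-10) -> (11.2,-10) [heading=0, draw]
BK 12: (11.2,-10) -> (-0.8,-10) [heading=0, draw]
RT 24: heading 0 -> 336
FD 3.7: (-0.8,-10) -> (2.58,-11.505) [heading=336, draw]
REPEAT 2 [
  -- iteration 1/2 --
  PD: pen down
  RT 90: heading 336 -> 246
  FD 14.6: (2.58,-11.505) -> (-3.358,-24.843) [heading=246, draw]
  -- iteration 2/2 --
  PD: pen down
  RT 90: heading 246 -> 156
  FD 14.6: (-3.358,-24.843) -> (-16.696,-18.904) [heading=156, draw]
]
RT 90: heading 156 -> 66
RT 180: heading 66 -> 246
PD: pen down
FD 11.1: (-16.696,-18.904) -> (-21.211,-29.045) [heading=246, draw]
RT 60: heading 246 -> 186
FD 5.3: (-21.211,-29.045) -> (-26.482,-29.599) [heading=186, draw]
Final: pos=(-26.482,-29.599), heading=186, 8 segment(s) drawn

Segment endpoints: x in {-26.482, -21.211, -16.696, -8, -3.358, -0.8, 2.58, 3.3, 11.2}, y in {-29.599, -29.045, -24.843, -18.904, -11.505, -10}
xmin=-26.482, ymin=-29.599, xmax=11.2, ymax=-10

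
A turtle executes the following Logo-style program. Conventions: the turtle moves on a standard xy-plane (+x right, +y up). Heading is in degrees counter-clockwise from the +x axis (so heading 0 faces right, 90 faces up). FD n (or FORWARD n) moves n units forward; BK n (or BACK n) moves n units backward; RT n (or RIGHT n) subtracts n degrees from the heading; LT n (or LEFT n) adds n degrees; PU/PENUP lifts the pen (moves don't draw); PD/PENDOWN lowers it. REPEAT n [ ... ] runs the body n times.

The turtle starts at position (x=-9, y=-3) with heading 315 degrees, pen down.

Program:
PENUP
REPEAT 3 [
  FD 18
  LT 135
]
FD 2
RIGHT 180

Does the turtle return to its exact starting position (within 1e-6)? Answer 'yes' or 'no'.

Answer: no

Derivation:
Executing turtle program step by step:
Start: pos=(-9,-3), heading=315, pen down
PU: pen up
REPEAT 3 [
  -- iteration 1/3 --
  FD 18: (-9,-3) -> (3.728,-15.728) [heading=315, move]
  LT 135: heading 315 -> 90
  -- iteration 2/3 --
  FD 18: (3.728,-15.728) -> (3.728,2.272) [heading=90, move]
  LT 135: heading 90 -> 225
  -- iteration 3/3 --
  FD 18: (3.728,2.272) -> (-9,-10.456) [heading=225, move]
  LT 135: heading 225 -> 0
]
FD 2: (-9,-10.456) -> (-7,-10.456) [heading=0, move]
RT 180: heading 0 -> 180
Final: pos=(-7,-10.456), heading=180, 0 segment(s) drawn

Start position: (-9, -3)
Final position: (-7, -10.456)
Distance = 7.719; >= 1e-6 -> NOT closed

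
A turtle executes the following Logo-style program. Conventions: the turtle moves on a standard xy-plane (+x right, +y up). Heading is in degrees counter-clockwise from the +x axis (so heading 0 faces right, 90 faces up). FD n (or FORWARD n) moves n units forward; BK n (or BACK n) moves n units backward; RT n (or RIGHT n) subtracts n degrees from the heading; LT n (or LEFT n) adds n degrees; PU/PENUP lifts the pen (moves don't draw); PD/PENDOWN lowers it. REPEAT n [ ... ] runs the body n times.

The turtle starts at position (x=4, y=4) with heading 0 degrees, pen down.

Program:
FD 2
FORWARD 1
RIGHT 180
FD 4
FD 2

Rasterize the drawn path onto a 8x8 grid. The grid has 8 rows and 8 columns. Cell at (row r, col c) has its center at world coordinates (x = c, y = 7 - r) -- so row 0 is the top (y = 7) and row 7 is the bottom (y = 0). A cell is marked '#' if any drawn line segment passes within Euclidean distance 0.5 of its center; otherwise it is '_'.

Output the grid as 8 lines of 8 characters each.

Answer: ________
________
________
_#######
________
________
________
________

Derivation:
Segment 0: (4,4) -> (6,4)
Segment 1: (6,4) -> (7,4)
Segment 2: (7,4) -> (3,4)
Segment 3: (3,4) -> (1,4)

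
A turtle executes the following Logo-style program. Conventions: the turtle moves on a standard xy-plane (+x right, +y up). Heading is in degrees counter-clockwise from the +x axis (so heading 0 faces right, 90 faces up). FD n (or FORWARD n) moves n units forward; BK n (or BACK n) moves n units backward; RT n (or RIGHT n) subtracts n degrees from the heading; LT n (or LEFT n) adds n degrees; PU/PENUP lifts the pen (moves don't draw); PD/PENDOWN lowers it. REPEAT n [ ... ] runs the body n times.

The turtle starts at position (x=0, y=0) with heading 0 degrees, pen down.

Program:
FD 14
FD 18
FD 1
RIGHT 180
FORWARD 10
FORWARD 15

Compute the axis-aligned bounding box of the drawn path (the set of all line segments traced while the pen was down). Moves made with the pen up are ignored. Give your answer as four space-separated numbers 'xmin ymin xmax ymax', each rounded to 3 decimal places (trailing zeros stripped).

Answer: 0 0 33 0

Derivation:
Executing turtle program step by step:
Start: pos=(0,0), heading=0, pen down
FD 14: (0,0) -> (14,0) [heading=0, draw]
FD 18: (14,0) -> (32,0) [heading=0, draw]
FD 1: (32,0) -> (33,0) [heading=0, draw]
RT 180: heading 0 -> 180
FD 10: (33,0) -> (23,0) [heading=180, draw]
FD 15: (23,0) -> (8,0) [heading=180, draw]
Final: pos=(8,0), heading=180, 5 segment(s) drawn

Segment endpoints: x in {0, 8, 14, 23, 32, 33}, y in {0, 0, 0}
xmin=0, ymin=0, xmax=33, ymax=0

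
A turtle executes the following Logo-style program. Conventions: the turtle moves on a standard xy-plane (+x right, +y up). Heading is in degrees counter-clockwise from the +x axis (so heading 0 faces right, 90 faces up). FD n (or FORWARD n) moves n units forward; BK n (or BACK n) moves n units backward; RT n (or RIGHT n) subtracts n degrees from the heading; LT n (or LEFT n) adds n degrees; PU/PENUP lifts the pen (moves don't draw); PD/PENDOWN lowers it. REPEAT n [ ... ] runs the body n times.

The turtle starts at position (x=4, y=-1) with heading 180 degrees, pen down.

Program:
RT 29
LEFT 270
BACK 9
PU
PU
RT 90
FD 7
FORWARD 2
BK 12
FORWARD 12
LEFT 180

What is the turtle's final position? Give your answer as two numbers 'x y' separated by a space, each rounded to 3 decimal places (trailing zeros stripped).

Answer: 7.508 -13.235

Derivation:
Executing turtle program step by step:
Start: pos=(4,-1), heading=180, pen down
RT 29: heading 180 -> 151
LT 270: heading 151 -> 61
BK 9: (4,-1) -> (-0.363,-8.872) [heading=61, draw]
PU: pen up
PU: pen up
RT 90: heading 61 -> 331
FD 7: (-0.363,-8.872) -> (5.759,-12.265) [heading=331, move]
FD 2: (5.759,-12.265) -> (7.508,-13.235) [heading=331, move]
BK 12: (7.508,-13.235) -> (-2.987,-7.417) [heading=331, move]
FD 12: (-2.987,-7.417) -> (7.508,-13.235) [heading=331, move]
LT 180: heading 331 -> 151
Final: pos=(7.508,-13.235), heading=151, 1 segment(s) drawn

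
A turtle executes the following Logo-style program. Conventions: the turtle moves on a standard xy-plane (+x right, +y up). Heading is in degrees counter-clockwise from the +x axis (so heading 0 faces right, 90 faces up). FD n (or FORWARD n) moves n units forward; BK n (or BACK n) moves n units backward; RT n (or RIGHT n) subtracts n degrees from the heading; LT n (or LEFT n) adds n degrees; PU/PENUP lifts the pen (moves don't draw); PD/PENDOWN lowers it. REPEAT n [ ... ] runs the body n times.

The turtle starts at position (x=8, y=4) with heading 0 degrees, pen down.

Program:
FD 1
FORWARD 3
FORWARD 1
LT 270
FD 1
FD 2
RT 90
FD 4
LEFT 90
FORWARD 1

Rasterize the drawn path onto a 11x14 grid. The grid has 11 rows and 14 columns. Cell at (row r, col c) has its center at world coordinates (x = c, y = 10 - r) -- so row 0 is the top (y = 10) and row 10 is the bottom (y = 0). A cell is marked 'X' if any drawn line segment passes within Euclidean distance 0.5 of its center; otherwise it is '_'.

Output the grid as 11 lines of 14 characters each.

Segment 0: (8,4) -> (9,4)
Segment 1: (9,4) -> (12,4)
Segment 2: (12,4) -> (13,4)
Segment 3: (13,4) -> (13,3)
Segment 4: (13,3) -> (13,1)
Segment 5: (13,1) -> (9,1)
Segment 6: (9,1) -> (9,0)

Answer: ______________
______________
______________
______________
______________
______________
________XXXXXX
_____________X
_____________X
_________XXXXX
_________X____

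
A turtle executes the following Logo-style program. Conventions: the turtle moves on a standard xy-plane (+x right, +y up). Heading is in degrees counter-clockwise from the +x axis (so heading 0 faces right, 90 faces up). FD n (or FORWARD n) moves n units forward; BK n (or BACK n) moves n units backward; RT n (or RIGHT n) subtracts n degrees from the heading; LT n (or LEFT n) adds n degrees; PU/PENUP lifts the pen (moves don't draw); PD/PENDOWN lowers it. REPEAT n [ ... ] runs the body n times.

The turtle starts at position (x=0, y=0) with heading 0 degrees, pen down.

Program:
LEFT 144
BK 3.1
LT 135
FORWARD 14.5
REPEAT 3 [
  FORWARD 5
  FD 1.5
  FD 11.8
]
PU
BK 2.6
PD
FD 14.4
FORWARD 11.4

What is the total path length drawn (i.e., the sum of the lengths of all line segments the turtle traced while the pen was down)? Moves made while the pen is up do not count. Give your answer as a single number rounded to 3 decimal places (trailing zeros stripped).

Answer: 98.3

Derivation:
Executing turtle program step by step:
Start: pos=(0,0), heading=0, pen down
LT 144: heading 0 -> 144
BK 3.1: (0,0) -> (2.508,-1.822) [heading=144, draw]
LT 135: heading 144 -> 279
FD 14.5: (2.508,-1.822) -> (4.776,-16.144) [heading=279, draw]
REPEAT 3 [
  -- iteration 1/3 --
  FD 5: (4.776,-16.144) -> (5.558,-21.082) [heading=279, draw]
  FD 1.5: (5.558,-21.082) -> (5.793,-22.564) [heading=279, draw]
  FD 11.8: (5.793,-22.564) -> (7.639,-34.218) [heading=279, draw]
  -- iteration 2/3 --
  FD 5: (7.639,-34.218) -> (8.421,-39.157) [heading=279, draw]
  FD 1.5: (8.421,-39.157) -> (8.656,-40.638) [heading=279, draw]
  FD 11.8: (8.656,-40.638) -> (10.502,-52.293) [heading=279, draw]
  -- iteration 3/3 --
  FD 5: (10.502,-52.293) -> (11.284,-57.231) [heading=279, draw]
  FD 1.5: (11.284,-57.231) -> (11.519,-58.713) [heading=279, draw]
  FD 11.8: (11.519,-58.713) -> (13.365,-70.368) [heading=279, draw]
]
PU: pen up
BK 2.6: (13.365,-70.368) -> (12.958,-67.8) [heading=279, move]
PD: pen down
FD 14.4: (12.958,-67.8) -> (15.21,-82.022) [heading=279, draw]
FD 11.4: (15.21,-82.022) -> (16.994,-93.282) [heading=279, draw]
Final: pos=(16.994,-93.282), heading=279, 13 segment(s) drawn

Segment lengths:
  seg 1: (0,0) -> (2.508,-1.822), length = 3.1
  seg 2: (2.508,-1.822) -> (4.776,-16.144), length = 14.5
  seg 3: (4.776,-16.144) -> (5.558,-21.082), length = 5
  seg 4: (5.558,-21.082) -> (5.793,-22.564), length = 1.5
  seg 5: (5.793,-22.564) -> (7.639,-34.218), length = 11.8
  seg 6: (7.639,-34.218) -> (8.421,-39.157), length = 5
  seg 7: (8.421,-39.157) -> (8.656,-40.638), length = 1.5
  seg 8: (8.656,-40.638) -> (10.502,-52.293), length = 11.8
  seg 9: (10.502,-52.293) -> (11.284,-57.231), length = 5
  seg 10: (11.284,-57.231) -> (11.519,-58.713), length = 1.5
  seg 11: (11.519,-58.713) -> (13.365,-70.368), length = 11.8
  seg 12: (12.958,-67.8) -> (15.21,-82.022), length = 14.4
  seg 13: (15.21,-82.022) -> (16.994,-93.282), length = 11.4
Total = 98.3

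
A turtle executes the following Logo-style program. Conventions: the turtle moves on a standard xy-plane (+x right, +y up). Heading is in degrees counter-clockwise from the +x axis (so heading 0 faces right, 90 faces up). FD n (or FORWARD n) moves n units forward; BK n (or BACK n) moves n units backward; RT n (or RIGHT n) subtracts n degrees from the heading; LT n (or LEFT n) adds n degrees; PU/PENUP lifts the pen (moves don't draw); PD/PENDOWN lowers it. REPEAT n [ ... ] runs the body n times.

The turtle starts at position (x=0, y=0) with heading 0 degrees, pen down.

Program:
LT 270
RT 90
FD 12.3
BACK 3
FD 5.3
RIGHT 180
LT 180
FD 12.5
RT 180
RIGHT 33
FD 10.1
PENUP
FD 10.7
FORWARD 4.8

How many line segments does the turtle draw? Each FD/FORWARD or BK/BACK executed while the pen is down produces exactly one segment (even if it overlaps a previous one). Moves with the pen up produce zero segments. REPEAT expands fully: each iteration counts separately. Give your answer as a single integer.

Executing turtle program step by step:
Start: pos=(0,0), heading=0, pen down
LT 270: heading 0 -> 270
RT 90: heading 270 -> 180
FD 12.3: (0,0) -> (-12.3,0) [heading=180, draw]
BK 3: (-12.3,0) -> (-9.3,0) [heading=180, draw]
FD 5.3: (-9.3,0) -> (-14.6,0) [heading=180, draw]
RT 180: heading 180 -> 0
LT 180: heading 0 -> 180
FD 12.5: (-14.6,0) -> (-27.1,0) [heading=180, draw]
RT 180: heading 180 -> 0
RT 33: heading 0 -> 327
FD 10.1: (-27.1,0) -> (-18.629,-5.501) [heading=327, draw]
PU: pen up
FD 10.7: (-18.629,-5.501) -> (-9.656,-11.328) [heading=327, move]
FD 4.8: (-9.656,-11.328) -> (-5.63,-13.943) [heading=327, move]
Final: pos=(-5.63,-13.943), heading=327, 5 segment(s) drawn
Segments drawn: 5

Answer: 5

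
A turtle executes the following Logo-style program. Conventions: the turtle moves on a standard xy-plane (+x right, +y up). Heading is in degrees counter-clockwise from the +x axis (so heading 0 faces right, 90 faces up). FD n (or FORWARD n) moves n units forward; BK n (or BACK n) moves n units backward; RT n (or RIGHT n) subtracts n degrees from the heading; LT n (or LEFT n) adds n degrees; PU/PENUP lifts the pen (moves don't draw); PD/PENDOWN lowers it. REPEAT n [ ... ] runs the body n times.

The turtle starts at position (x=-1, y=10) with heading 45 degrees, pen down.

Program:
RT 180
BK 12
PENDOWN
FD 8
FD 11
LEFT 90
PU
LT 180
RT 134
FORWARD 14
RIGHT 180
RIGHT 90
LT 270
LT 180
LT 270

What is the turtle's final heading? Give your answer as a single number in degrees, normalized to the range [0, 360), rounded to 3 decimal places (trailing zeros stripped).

Answer: 91

Derivation:
Executing turtle program step by step:
Start: pos=(-1,10), heading=45, pen down
RT 180: heading 45 -> 225
BK 12: (-1,10) -> (7.485,18.485) [heading=225, draw]
PD: pen down
FD 8: (7.485,18.485) -> (1.828,12.828) [heading=225, draw]
FD 11: (1.828,12.828) -> (-5.95,5.05) [heading=225, draw]
LT 90: heading 225 -> 315
PU: pen up
LT 180: heading 315 -> 135
RT 134: heading 135 -> 1
FD 14: (-5.95,5.05) -> (8.048,5.295) [heading=1, move]
RT 180: heading 1 -> 181
RT 90: heading 181 -> 91
LT 270: heading 91 -> 1
LT 180: heading 1 -> 181
LT 270: heading 181 -> 91
Final: pos=(8.048,5.295), heading=91, 3 segment(s) drawn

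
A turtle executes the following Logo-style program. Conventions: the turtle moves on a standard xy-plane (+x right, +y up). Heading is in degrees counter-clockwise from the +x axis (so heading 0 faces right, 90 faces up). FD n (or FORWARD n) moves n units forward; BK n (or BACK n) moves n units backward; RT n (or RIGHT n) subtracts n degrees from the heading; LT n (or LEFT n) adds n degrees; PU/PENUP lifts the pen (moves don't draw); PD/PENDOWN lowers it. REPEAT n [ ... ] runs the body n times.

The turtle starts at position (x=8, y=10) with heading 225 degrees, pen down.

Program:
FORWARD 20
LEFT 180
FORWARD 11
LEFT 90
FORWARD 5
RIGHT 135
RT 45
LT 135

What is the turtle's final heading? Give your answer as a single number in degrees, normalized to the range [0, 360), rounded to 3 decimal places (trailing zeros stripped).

Executing turtle program step by step:
Start: pos=(8,10), heading=225, pen down
FD 20: (8,10) -> (-6.142,-4.142) [heading=225, draw]
LT 180: heading 225 -> 45
FD 11: (-6.142,-4.142) -> (1.636,3.636) [heading=45, draw]
LT 90: heading 45 -> 135
FD 5: (1.636,3.636) -> (-1.899,7.172) [heading=135, draw]
RT 135: heading 135 -> 0
RT 45: heading 0 -> 315
LT 135: heading 315 -> 90
Final: pos=(-1.899,7.172), heading=90, 3 segment(s) drawn

Answer: 90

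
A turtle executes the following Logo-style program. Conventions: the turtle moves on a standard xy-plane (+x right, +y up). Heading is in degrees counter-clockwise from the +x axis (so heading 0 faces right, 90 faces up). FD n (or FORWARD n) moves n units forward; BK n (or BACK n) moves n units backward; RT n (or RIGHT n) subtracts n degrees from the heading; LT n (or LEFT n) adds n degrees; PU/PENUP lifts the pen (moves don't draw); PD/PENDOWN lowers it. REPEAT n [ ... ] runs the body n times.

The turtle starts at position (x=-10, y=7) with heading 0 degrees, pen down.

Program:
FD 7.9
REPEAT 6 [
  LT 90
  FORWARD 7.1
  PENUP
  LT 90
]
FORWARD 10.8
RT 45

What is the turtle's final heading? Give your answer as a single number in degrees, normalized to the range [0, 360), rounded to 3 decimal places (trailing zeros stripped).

Executing turtle program step by step:
Start: pos=(-10,7), heading=0, pen down
FD 7.9: (-10,7) -> (-2.1,7) [heading=0, draw]
REPEAT 6 [
  -- iteration 1/6 --
  LT 90: heading 0 -> 90
  FD 7.1: (-2.1,7) -> (-2.1,14.1) [heading=90, draw]
  PU: pen up
  LT 90: heading 90 -> 180
  -- iteration 2/6 --
  LT 90: heading 180 -> 270
  FD 7.1: (-2.1,14.1) -> (-2.1,7) [heading=270, move]
  PU: pen up
  LT 90: heading 270 -> 0
  -- iteration 3/6 --
  LT 90: heading 0 -> 90
  FD 7.1: (-2.1,7) -> (-2.1,14.1) [heading=90, move]
  PU: pen up
  LT 90: heading 90 -> 180
  -- iteration 4/6 --
  LT 90: heading 180 -> 270
  FD 7.1: (-2.1,14.1) -> (-2.1,7) [heading=270, move]
  PU: pen up
  LT 90: heading 270 -> 0
  -- iteration 5/6 --
  LT 90: heading 0 -> 90
  FD 7.1: (-2.1,7) -> (-2.1,14.1) [heading=90, move]
  PU: pen up
  LT 90: heading 90 -> 180
  -- iteration 6/6 --
  LT 90: heading 180 -> 270
  FD 7.1: (-2.1,14.1) -> (-2.1,7) [heading=270, move]
  PU: pen up
  LT 90: heading 270 -> 0
]
FD 10.8: (-2.1,7) -> (8.7,7) [heading=0, move]
RT 45: heading 0 -> 315
Final: pos=(8.7,7), heading=315, 2 segment(s) drawn

Answer: 315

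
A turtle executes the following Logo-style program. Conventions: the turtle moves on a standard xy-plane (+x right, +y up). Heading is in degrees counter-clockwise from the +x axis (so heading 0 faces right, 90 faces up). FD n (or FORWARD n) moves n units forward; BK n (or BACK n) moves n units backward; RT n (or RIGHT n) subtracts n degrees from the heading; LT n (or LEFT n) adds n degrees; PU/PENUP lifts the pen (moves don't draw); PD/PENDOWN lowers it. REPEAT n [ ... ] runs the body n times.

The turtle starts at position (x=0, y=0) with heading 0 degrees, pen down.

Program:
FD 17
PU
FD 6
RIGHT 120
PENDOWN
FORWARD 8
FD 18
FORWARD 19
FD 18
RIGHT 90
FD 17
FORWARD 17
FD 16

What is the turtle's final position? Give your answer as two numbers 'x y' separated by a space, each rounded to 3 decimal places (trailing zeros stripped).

Executing turtle program step by step:
Start: pos=(0,0), heading=0, pen down
FD 17: (0,0) -> (17,0) [heading=0, draw]
PU: pen up
FD 6: (17,0) -> (23,0) [heading=0, move]
RT 120: heading 0 -> 240
PD: pen down
FD 8: (23,0) -> (19,-6.928) [heading=240, draw]
FD 18: (19,-6.928) -> (10,-22.517) [heading=240, draw]
FD 19: (10,-22.517) -> (0.5,-38.971) [heading=240, draw]
FD 18: (0.5,-38.971) -> (-8.5,-54.56) [heading=240, draw]
RT 90: heading 240 -> 150
FD 17: (-8.5,-54.56) -> (-23.222,-46.06) [heading=150, draw]
FD 17: (-23.222,-46.06) -> (-37.945,-37.56) [heading=150, draw]
FD 16: (-37.945,-37.56) -> (-51.801,-29.56) [heading=150, draw]
Final: pos=(-51.801,-29.56), heading=150, 8 segment(s) drawn

Answer: -51.801 -29.56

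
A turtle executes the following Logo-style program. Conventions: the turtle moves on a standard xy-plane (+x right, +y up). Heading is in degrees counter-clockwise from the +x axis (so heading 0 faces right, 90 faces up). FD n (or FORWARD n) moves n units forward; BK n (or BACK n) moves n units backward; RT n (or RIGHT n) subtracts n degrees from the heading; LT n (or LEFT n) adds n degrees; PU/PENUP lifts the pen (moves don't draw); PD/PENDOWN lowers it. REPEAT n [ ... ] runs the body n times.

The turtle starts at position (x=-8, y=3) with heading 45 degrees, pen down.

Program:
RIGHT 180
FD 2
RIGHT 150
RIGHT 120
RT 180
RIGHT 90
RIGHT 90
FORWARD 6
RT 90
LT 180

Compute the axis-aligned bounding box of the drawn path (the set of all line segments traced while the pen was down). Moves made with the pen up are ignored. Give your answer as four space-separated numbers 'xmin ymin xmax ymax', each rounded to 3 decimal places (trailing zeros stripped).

Executing turtle program step by step:
Start: pos=(-8,3), heading=45, pen down
RT 180: heading 45 -> 225
FD 2: (-8,3) -> (-9.414,1.586) [heading=225, draw]
RT 150: heading 225 -> 75
RT 120: heading 75 -> 315
RT 180: heading 315 -> 135
RT 90: heading 135 -> 45
RT 90: heading 45 -> 315
FD 6: (-9.414,1.586) -> (-5.172,-2.657) [heading=315, draw]
RT 90: heading 315 -> 225
LT 180: heading 225 -> 45
Final: pos=(-5.172,-2.657), heading=45, 2 segment(s) drawn

Segment endpoints: x in {-9.414, -8, -5.172}, y in {-2.657, 1.586, 3}
xmin=-9.414, ymin=-2.657, xmax=-5.172, ymax=3

Answer: -9.414 -2.657 -5.172 3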